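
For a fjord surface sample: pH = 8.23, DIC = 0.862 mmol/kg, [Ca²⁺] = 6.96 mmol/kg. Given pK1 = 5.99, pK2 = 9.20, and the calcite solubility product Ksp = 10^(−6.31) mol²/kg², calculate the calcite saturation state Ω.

α₂ = 1 / (1 + [H⁺]/K2 + [H⁺]²/(K1K2)) = 1 / (1 + 10^+0.97 + 10^-1.27)
   = 1 / (1 + 9.3325 + 0.053703) = 1/10.386 = 0.09628
[CO3²⁻] = α₂ × DIC = 0.09628 × 0.862 = 0.08299 mmol/kg
Ksp = 10^(−6.31) = 4.898×10^-7
Ω = [Ca²⁺][CO3²⁻]/Ksp = (6.96×10^-3)(8.299×10^-5) / 4.898×10^-7 = 1.18

Ω = 1.18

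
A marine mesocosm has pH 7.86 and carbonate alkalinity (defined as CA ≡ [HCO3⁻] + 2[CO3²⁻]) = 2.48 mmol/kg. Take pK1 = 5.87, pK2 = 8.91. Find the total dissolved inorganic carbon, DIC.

DIC = 2.31 mmol/kg

CA = [HCO3⁻] + 2[CO3²⁻] = (α₁ + 2α₂)·DIC
At pH 7.86: [H⁺]/K1 = 10^-1.99 = 0.010233, K2/[H⁺] = 10^-1.05 = 0.089125
α₁ = 1/(1 + 0.010233 + 0.089125) = 1/1.0994 = 0.9096; α₂ = α₁·K2/[H⁺] = 0.08107
α₁ + 2α₂ = 1.0718
DIC = CA / (α₁ + 2α₂) = 2.48 / 1.0718 = 2.31 mmol/kg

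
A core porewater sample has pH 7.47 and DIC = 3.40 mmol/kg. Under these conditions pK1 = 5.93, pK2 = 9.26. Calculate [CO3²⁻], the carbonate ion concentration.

α₂ = 1 / (1 + [H⁺]/K2 + [H⁺]²/(K1K2)) = 1 / (1 + 10^+1.79 + 10^+0.25)
   = 1 / (1 + 61.660 + 1.7783) = 1/64.438 = 0.01552
[CO3²⁻] = α₂ × DIC = 0.01552 × 3.40 = 0.0528 mmol/kg

[CO3²⁻] = 0.0528 mmol/kg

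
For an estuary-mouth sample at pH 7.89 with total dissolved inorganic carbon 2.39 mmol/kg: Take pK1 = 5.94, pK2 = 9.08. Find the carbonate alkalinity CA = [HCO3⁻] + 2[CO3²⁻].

CA = [HCO3⁻] + 2[CO3²⁻] = (α₁ + 2α₂)·DIC
At pH 7.89: [H⁺]/K1 = 10^-1.95 = 0.011220, K2/[H⁺] = 10^-1.19 = 0.064565
α₁ = 1/(1 + 0.011220 + 0.064565) = 1/1.0758 = 0.9296; α₂ = α₁·K2/[H⁺] = 0.06002
α₁ + 2α₂ = 1.0496
CA = 1.0496 × 2.39 = 2.51 mmol/kg

CA = 2.51 mmol/kg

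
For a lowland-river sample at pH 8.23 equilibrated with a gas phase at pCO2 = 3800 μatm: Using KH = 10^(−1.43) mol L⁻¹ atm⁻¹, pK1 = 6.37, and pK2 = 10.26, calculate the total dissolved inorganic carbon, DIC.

[CO2*] = KH · pCO2 = 10^(−1.43) × 3800×10^-6 = 1.412×10^-4 mol/L
α₀ = 1/(1 + K1/[H⁺] + K1K2/[H⁺]²) = 1/(1 + 10^+1.86 + 10^-0.17) = 0.01349
DIC = [CO2*]/α₀ = 1.412×10^-4 / 0.01349 = 10.5 mmol/L

DIC = 10.5 mmol/L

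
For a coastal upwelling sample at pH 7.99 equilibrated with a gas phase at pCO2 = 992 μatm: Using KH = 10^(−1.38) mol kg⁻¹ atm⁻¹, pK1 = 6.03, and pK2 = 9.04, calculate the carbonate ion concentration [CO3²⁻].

[CO3²⁻] = 0.336 mmol/kg

[CO2*] = KH · pCO2 = 10^(−1.38) × 992×10^-6 = 4.135×10^-5 mol/kg
α₀ = 1/(1 + K1/[H⁺] + K1K2/[H⁺]²) = 1/(1 + 10^+1.96 + 10^+0.91) = 0.009967
DIC = [CO2*]/α₀ = 4.135×10^-5 / 0.009967 = 4.149 mmol/kg
[CO3²⁻] = α₂·DIC; α₂ = 0.08102, so [CO3²⁻] = 0.08102 × 4.149 = 0.336 mmol/kg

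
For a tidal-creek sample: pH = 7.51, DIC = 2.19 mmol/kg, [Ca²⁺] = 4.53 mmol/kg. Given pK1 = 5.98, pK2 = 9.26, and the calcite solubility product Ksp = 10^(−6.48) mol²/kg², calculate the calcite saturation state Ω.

Ω = 0.509

α₂ = 1 / (1 + [H⁺]/K2 + [H⁺]²/(K1K2)) = 1 / (1 + 10^+1.75 + 10^+0.22)
   = 1 / (1 + 56.234 + 1.6596) = 1/58.894 = 0.01698
[CO3²⁻] = α₂ × DIC = 0.01698 × 2.19 = 0.03719 mmol/kg
Ksp = 10^(−6.48) = 3.311×10^-7
Ω = [Ca²⁺][CO3²⁻]/Ksp = (4.53×10^-3)(3.719×10^-5) / 3.311×10^-7 = 0.509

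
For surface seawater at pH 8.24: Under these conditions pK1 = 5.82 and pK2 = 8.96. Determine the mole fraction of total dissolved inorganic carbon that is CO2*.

α₀ = 1 / (1 + K1/[H⁺] + K1K2/[H⁺]²) = 1 / (1 + 10^+2.42 + 10^+1.70)
   = 1 / (1 + 263.03 + 50.119) = 1/314.15 = 0.003183

α₀ = 0.00318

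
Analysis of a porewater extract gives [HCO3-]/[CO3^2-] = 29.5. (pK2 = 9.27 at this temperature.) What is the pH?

pH = 7.80

From K2 = [H⁺][CO3^2-]/[HCO3-]:  pH = pK2 − log₁₀([HCO3-]/[CO3^2-])
log₁₀(29.5) = +1.470
pH = 9.27 − (+1.470) = 7.80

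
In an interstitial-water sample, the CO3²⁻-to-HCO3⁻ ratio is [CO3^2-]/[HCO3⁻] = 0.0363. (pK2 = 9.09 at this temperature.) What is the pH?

From K2 = [H⁺][CO3^2-]/[HCO3⁻]:  pH = pK2 + log₁₀([CO3^2-]/[HCO3⁻])
log₁₀(0.0363) = -1.440
pH = 9.09 + (-1.440) = 7.65

pH = 7.65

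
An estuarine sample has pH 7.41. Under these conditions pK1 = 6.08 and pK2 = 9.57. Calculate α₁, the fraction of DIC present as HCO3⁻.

α₁ = 0.949

α₁ = 1 / (1 + [H⁺]/K1 + K2/[H⁺]) = 1 / (1 + 10^-1.33 + 10^-2.16)
   = 1 / (1 + 0.046774 + 0.0069183) = 1/1.0537 = 0.9490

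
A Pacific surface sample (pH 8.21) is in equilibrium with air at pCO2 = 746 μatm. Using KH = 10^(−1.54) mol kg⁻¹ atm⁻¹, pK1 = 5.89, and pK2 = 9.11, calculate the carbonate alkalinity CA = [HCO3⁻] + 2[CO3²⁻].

CA = 5.63 mmol/kg

[CO2*] = KH · pCO2 = 10^(−1.54) × 746×10^-6 = 2.151×10^-5 mol/kg
α₀ = 1/(1 + K1/[H⁺] + K1K2/[H⁺]²) = 1/(1 + 10^+2.32 + 10^+1.42) = 0.004233
DIC = [CO2*]/α₀ = 2.151×10^-5 / 0.004233 = 5.083 mmol/kg
CA = (α₁ + 2α₂)·DIC = (0.8844 + 2×0.1113) × 5.083 = 5.63 mmol/kg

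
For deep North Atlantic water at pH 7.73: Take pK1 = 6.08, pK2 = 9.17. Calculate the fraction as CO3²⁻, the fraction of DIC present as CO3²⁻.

α₂ = 0.0343

α₂ = 1 / (1 + [H⁺]/K2 + [H⁺]²/(K1K2)) = 1 / (1 + 10^+1.44 + 10^-0.21)
   = 1 / (1 + 27.542 + 0.61660) = 1/29.159 = 0.03429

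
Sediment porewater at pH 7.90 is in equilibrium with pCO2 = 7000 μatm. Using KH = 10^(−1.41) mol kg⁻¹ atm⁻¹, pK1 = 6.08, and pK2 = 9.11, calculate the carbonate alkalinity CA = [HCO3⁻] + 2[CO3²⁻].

CA = 20.2 mmol/kg

[CO2*] = KH · pCO2 = 10^(−1.41) × 7000×10^-6 = 2.723×10^-4 mol/kg
α₀ = 1/(1 + K1/[H⁺] + K1K2/[H⁺]²) = 1/(1 + 10^+1.82 + 10^+0.61) = 0.01406
DIC = [CO2*]/α₀ = 2.723×10^-4 / 0.01406 = 19.37 mmol/kg
CA = (α₁ + 2α₂)·DIC = (0.9287 + 2×0.05726) × 19.37 = 20.2 mmol/kg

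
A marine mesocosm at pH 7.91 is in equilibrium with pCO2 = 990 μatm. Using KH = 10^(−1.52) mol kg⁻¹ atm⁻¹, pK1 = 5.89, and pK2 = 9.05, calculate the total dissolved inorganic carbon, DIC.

[CO2*] = KH · pCO2 = 10^(−1.52) × 990×10^-6 = 2.990×10^-5 mol/kg
α₀ = 1/(1 + K1/[H⁺] + K1K2/[H⁺]²) = 1/(1 + 10^+2.02 + 10^+0.88) = 0.008826
DIC = [CO2*]/α₀ = 2.990×10^-5 / 0.008826 = 3.39 mmol/kg

DIC = 3.39 mmol/kg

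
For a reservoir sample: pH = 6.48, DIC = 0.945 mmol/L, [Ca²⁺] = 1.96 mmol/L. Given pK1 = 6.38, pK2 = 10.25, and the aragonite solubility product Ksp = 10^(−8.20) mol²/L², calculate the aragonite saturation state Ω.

Ω = 0.0278

α₂ = 1 / (1 + [H⁺]/K2 + [H⁺]²/(K1K2)) = 1 / (1 + 10^+3.77 + 10^+3.67)
   = 1 / (1 + 5888.4 + 4677.4) = 1/1.0567×10^4 = 9.464×10^-5
[CO3²⁻] = α₂ × DIC = 9.464×10^-5 × 0.945 = 8.943×10^-5 mmol/L = 0.08943 μmol/L
Ksp = 10^(−8.20) = 6.310×10^-9
Ω = [Ca²⁺][CO3²⁻]/Ksp = (1.96×10^-3)(8.943×10^-8) / 6.310×10^-9 = 0.0278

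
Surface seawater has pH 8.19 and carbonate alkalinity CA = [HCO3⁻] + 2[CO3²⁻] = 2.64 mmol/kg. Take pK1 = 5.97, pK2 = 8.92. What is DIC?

CA = [HCO3⁻] + 2[CO3²⁻] = (α₁ + 2α₂)·DIC
At pH 8.19: [H⁺]/K1 = 10^-2.22 = 0.0060256, K2/[H⁺] = 10^-0.73 = 0.18621
α₁ = 1/(1 + 0.0060256 + 0.18621) = 1/1.1922 = 0.8388; α₂ = α₁·K2/[H⁺] = 0.1562
α₁ + 2α₂ = 1.1511
DIC = CA / (α₁ + 2α₂) = 2.64 / 1.1511 = 2.29 mmol/kg

DIC = 2.29 mmol/kg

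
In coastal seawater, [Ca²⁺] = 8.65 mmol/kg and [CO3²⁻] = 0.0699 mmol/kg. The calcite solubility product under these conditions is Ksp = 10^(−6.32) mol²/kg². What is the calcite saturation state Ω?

Ksp = 10^(−6.32) = 4.786×10^-7
Ω = [Ca²⁺][CO3²⁻]/Ksp = (8.65×10^-3)(0.0699×10^-3) / 4.786×10^-7 = 1.26

Ω = 1.26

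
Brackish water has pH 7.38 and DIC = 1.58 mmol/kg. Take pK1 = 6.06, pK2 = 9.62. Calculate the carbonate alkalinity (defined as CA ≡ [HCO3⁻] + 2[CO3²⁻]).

CA = 1.52 mmol/kg

CA = [HCO3⁻] + 2[CO3²⁻] = (α₁ + 2α₂)·DIC
At pH 7.38: [H⁺]/K1 = 10^-1.32 = 0.047863, K2/[H⁺] = 10^-2.24 = 0.0057544
α₁ = 1/(1 + 0.047863 + 0.0057544) = 1/1.0536 = 0.9491; α₂ = α₁·K2/[H⁺] = 0.005462
α₁ + 2α₂ = 0.9600
CA = 0.9600 × 1.58 = 1.52 mmol/kg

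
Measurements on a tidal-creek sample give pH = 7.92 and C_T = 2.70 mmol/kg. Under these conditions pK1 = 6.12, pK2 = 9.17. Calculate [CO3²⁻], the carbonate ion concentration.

[CO3²⁻] = 0.142 mmol/kg

α₂ = 1 / (1 + [H⁺]/K2 + [H⁺]²/(K1K2)) = 1 / (1 + 10^+1.25 + 10^-0.55)
   = 1 / (1 + 17.783 + 0.28184) = 1/19.065 = 0.05245
[CO3²⁻] = α₂ × DIC = 0.05245 × 2.70 = 0.142 mmol/kg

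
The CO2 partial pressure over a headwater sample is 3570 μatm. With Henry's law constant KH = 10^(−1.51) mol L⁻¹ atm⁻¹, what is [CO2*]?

KH = 10^(−1.51) = 3.090×10^-2 mol L⁻¹ atm⁻¹
[CO2*] = KH · pCO2 = 3.090×10^-2 × 3570×10^-6 atm = 1.10×10^-4 mol/L

[CO2*] = 110 μmol/L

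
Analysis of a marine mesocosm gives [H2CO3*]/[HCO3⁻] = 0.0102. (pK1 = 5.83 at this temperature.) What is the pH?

From K1 = [H⁺][HCO3⁻]/[H2CO3*]:  pH = pK1 − log₁₀([H2CO3*]/[HCO3⁻])
log₁₀(0.0102) = -1.991
pH = 5.83 − (-1.991) = 7.82

pH = 7.82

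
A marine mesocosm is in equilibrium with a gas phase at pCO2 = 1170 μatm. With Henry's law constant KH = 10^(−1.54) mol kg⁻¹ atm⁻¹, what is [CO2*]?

KH = 10^(−1.54) = 2.884×10^-2 mol kg⁻¹ atm⁻¹
[CO2*] = KH · pCO2 = 2.884×10^-2 × 1170×10^-6 atm = 3.37×10^-5 mol/kg

[CO2*] = 33.7 μmol/kg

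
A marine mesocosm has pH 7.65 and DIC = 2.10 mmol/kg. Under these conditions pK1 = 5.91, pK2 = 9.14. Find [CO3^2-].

α₂ = 1 / (1 + [H⁺]/K2 + [H⁺]²/(K1K2)) = 1 / (1 + 10^+1.49 + 10^-0.25)
   = 1 / (1 + 30.903 + 0.56234) = 1/32.465 = 0.03080
[CO3²⁻] = α₂ × DIC = 0.03080 × 2.10 = 0.0647 mmol/kg

[CO3²⁻] = 0.0647 mmol/kg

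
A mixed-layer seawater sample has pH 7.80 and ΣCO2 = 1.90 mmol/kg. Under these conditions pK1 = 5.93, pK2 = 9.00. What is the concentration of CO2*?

[CO2*] = 0.0238 mmol/kg

α₀ = 1 / (1 + K1/[H⁺] + K1K2/[H⁺]²) = 1 / (1 + 10^+1.87 + 10^+0.67)
   = 1 / (1 + 74.131 + 4.6774) = 1/79.808 = 0.01253
[CO2*] = α₀ × DIC = 0.01253 × 1.90 = 0.0238 mmol/kg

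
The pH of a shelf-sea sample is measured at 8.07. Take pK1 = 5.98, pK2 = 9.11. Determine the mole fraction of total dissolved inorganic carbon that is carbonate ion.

α₂ = 1 / (1 + [H⁺]/K2 + [H⁺]²/(K1K2)) = 1 / (1 + 10^+1.04 + 10^-1.05)
   = 1 / (1 + 10.965 + 0.089125) = 1/12.054 = 0.08296

α₂ = 0.0830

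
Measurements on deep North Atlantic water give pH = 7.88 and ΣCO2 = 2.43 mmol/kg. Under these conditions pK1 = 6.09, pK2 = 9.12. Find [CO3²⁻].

α₂ = 1 / (1 + [H⁺]/K2 + [H⁺]²/(K1K2)) = 1 / (1 + 10^+1.24 + 10^-0.55)
   = 1 / (1 + 17.378 + 0.28184) = 1/18.660 = 0.05359
[CO3²⁻] = α₂ × DIC = 0.05359 × 2.43 = 0.130 mmol/kg

[CO3²⁻] = 0.130 mmol/kg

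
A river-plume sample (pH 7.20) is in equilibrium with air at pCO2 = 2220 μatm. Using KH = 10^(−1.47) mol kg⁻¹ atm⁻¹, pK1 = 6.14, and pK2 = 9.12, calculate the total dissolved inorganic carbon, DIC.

[CO2*] = KH · pCO2 = 10^(−1.47) × 2220×10^-6 = 7.522×10^-5 mol/kg
α₀ = 1/(1 + K1/[H⁺] + K1K2/[H⁺]²) = 1/(1 + 10^+1.06 + 10^-0.86) = 0.07924
DIC = [CO2*]/α₀ = 7.522×10^-5 / 0.07924 = 0.949 mmol/kg

DIC = 0.949 mmol/kg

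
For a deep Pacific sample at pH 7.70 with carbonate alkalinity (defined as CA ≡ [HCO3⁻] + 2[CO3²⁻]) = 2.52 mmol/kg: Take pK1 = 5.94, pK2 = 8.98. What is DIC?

CA = [HCO3⁻] + 2[CO3²⁻] = (α₁ + 2α₂)·DIC
At pH 7.70: [H⁺]/K1 = 10^-1.76 = 0.017378, K2/[H⁺] = 10^-1.28 = 0.052481
α₁ = 1/(1 + 0.017378 + 0.052481) = 1/1.0699 = 0.9347; α₂ = α₁·K2/[H⁺] = 0.04905
α₁ + 2α₂ = 1.0328
DIC = CA / (α₁ + 2α₂) = 2.52 / 1.0328 = 2.44 mmol/kg

DIC = 2.44 mmol/kg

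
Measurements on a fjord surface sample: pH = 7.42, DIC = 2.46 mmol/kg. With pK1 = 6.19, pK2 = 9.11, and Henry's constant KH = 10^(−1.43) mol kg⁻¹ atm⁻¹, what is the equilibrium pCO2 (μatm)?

pCO2 = 3610 μatm

α₀ = 1 / (1 + K1/[H⁺] + K1K2/[H⁺]²) = 1 / (1 + 10^+1.23 + 10^-0.46)
   = 1 / (1 + 16.982 + 0.34674) = 1/18.329 = 0.05456
[CO2*] = α₀ × DIC = 0.05456 × 2.46 = 0.1342 mmol/kg
pCO2 = [CO2*]/KH = 1.342×10^-4 / 3.715×10^-2 = 3610 μatm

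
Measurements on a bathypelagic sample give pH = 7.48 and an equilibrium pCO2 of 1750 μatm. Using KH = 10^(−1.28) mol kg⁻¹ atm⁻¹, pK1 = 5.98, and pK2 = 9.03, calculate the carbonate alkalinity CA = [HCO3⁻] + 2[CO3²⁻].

CA = 3.07 mmol/kg

[CO2*] = KH · pCO2 = 10^(−1.28) × 1750×10^-6 = 9.184×10^-5 mol/kg
α₀ = 1/(1 + K1/[H⁺] + K1K2/[H⁺]²) = 1/(1 + 10^+1.50 + 10^-0.05) = 0.02984
DIC = [CO2*]/α₀ = 9.184×10^-5 / 0.02984 = 3.078 mmol/kg
CA = (α₁ + 2α₂)·DIC = (0.9436 + 2×0.02659) × 3.078 = 3.07 mmol/kg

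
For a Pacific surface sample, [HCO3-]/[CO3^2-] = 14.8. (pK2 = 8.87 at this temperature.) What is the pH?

From K2 = [H⁺][CO3^2-]/[HCO3-]:  pH = pK2 − log₁₀([HCO3-]/[CO3^2-])
log₁₀(14.8) = +1.170
pH = 8.87 − (+1.170) = 7.70

pH = 7.70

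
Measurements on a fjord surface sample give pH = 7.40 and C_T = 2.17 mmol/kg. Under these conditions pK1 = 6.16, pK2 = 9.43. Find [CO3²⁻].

[CO3²⁻] = 19.0 μmol/kg

α₂ = 1 / (1 + [H⁺]/K2 + [H⁺]²/(K1K2)) = 1 / (1 + 10^+2.03 + 10^+0.79)
   = 1 / (1 + 107.15 + 6.1660) = 1/114.32 = 0.008748
[CO3²⁻] = α₂ × DIC = 0.008748 × 2.17 = 0.0190 mmol/kg = 19.0 μmol/kg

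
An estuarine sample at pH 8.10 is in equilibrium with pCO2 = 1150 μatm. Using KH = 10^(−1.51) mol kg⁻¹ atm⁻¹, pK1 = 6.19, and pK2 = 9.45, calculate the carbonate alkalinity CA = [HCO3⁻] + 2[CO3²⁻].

[CO2*] = KH · pCO2 = 10^(−1.51) × 1150×10^-6 = 3.554×10^-5 mol/kg
α₀ = 1/(1 + K1/[H⁺] + K1K2/[H⁺]²) = 1/(1 + 10^+1.91 + 10^+0.56) = 0.01164
DIC = [CO2*]/α₀ = 3.554×10^-5 / 0.01164 = 3.053 mmol/kg
CA = (α₁ + 2α₂)·DIC = (0.9461 + 2×0.04226) × 3.053 = 3.15 mmol/kg

CA = 3.15 mmol/kg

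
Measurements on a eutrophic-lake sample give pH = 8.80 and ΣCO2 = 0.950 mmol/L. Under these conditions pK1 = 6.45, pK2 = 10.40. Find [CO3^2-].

[CO3²⁻] = 0.0232 mmol/L

α₂ = 1 / (1 + [H⁺]/K2 + [H⁺]²/(K1K2)) = 1 / (1 + 10^+1.60 + 10^-0.75)
   = 1 / (1 + 39.811 + 0.17783) = 1/40.989 = 0.02440
[CO3²⁻] = α₂ × DIC = 0.02440 × 0.950 = 0.0232 mmol/L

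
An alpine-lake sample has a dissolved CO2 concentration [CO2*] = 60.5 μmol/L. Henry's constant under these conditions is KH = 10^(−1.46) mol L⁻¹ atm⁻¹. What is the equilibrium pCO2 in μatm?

KH = 10^(−1.46) = 3.467×10^-2 mol L⁻¹ atm⁻¹
pCO2 = [CO2*]/KH = 60.5×10^-6 / 3.467×10^-2 = 1.74×10^-3 atm = 1740 μatm

pCO2 = 1740 μatm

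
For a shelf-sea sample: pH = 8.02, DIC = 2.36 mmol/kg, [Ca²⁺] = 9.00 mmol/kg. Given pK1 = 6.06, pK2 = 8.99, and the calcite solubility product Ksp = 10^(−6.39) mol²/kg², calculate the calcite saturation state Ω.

α₂ = 1 / (1 + [H⁺]/K2 + [H⁺]²/(K1K2)) = 1 / (1 + 10^+0.97 + 10^-0.99)
   = 1 / (1 + 9.3325 + 0.10233) = 1/10.435 = 0.09583
[CO3²⁻] = α₂ × DIC = 0.09583 × 2.36 = 0.2262 mmol/kg
Ksp = 10^(−6.39) = 4.074×10^-7
Ω = [Ca²⁺][CO3²⁻]/Ksp = (9.00×10^-3)(2.262×10^-4) / 4.074×10^-7 = 5.00

Ω = 5.00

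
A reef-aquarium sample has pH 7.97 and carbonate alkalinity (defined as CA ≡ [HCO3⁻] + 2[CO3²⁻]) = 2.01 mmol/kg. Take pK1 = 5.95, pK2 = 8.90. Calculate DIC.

DIC = 1.83 mmol/kg

CA = [HCO3⁻] + 2[CO3²⁻] = (α₁ + 2α₂)·DIC
At pH 7.97: [H⁺]/K1 = 10^-2.02 = 0.0095499, K2/[H⁺] = 10^-0.93 = 0.11749
α₁ = 1/(1 + 0.0095499 + 0.11749) = 1/1.1270 = 0.8873; α₂ = α₁·K2/[H⁺] = 0.1042
α₁ + 2α₂ = 1.0958
DIC = CA / (α₁ + 2α₂) = 2.01 / 1.0958 = 1.83 mmol/kg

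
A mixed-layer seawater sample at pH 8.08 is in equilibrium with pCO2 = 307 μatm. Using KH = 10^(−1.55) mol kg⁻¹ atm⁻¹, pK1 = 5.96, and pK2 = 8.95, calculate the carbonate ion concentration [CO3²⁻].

[CO3²⁻] = 0.154 mmol/kg

[CO2*] = KH · pCO2 = 10^(−1.55) × 307×10^-6 = 8.652×10^-6 mol/kg
α₀ = 1/(1 + K1/[H⁺] + K1K2/[H⁺]²) = 1/(1 + 10^+2.12 + 10^+1.25) = 0.006640
DIC = [CO2*]/α₀ = 8.652×10^-6 / 0.006640 = 1.303 mmol/kg
[CO3²⁻] = α₂·DIC; α₂ = 0.1181, so [CO3²⁻] = 0.1181 × 1.303 = 0.154 mmol/kg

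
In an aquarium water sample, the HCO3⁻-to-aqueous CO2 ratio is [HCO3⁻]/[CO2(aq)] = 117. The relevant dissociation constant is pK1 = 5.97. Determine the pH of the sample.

From K1 = [H⁺][HCO3⁻]/[CO2(aq)]:  pH = pK1 + log₁₀([HCO3⁻]/[CO2(aq)])
log₁₀(117) = +2.068
pH = 5.97 + (+2.068) = 8.04

pH = 8.04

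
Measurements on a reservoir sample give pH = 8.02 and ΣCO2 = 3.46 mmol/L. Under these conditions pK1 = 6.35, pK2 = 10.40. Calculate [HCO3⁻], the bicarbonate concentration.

[HCO3⁻] = 3.37 mmol/L

α₁ = 1 / (1 + [H⁺]/K1 + K2/[H⁺]) = 1 / (1 + 10^-1.67 + 10^-2.38)
   = 1 / (1 + 0.021380 + 0.0041687) = 1/1.0255 = 0.9751
[HCO3⁻] = α₁ × DIC = 0.9751 × 3.46 = 3.37 mmol/L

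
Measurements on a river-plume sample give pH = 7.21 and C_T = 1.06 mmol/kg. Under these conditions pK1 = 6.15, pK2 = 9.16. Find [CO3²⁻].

α₂ = 1 / (1 + [H⁺]/K2 + [H⁺]²/(K1K2)) = 1 / (1 + 10^+1.95 + 10^+0.89)
   = 1 / (1 + 89.125 + 7.7625) = 1/97.888 = 0.01022
[CO3²⁻] = α₂ × DIC = 0.01022 × 1.06 = 0.0108 mmol/kg = 10.8 μmol/kg

[CO3²⁻] = 10.8 μmol/kg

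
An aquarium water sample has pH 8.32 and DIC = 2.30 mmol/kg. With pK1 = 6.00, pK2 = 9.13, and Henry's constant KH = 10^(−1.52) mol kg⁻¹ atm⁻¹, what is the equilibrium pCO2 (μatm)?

α₀ = 1 / (1 + K1/[H⁺] + K1K2/[H⁺]²) = 1 / (1 + 10^+2.32 + 10^+1.51)
   = 1 / (1 + 208.93 + 32.359) = 1/242.29 = 0.004127
[CO2*] = α₀ × DIC = 0.004127 × 2.30 = 0.009493 mmol/kg = 9.493 μmol/kg
pCO2 = [CO2*]/KH = 9.493×10^-6 / 3.020×10^-2 = 314 μatm

pCO2 = 314 μatm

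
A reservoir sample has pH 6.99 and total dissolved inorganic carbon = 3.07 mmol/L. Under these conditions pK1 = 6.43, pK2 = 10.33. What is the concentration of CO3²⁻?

[CO3²⁻] = 1.10 μmol/L

α₂ = 1 / (1 + [H⁺]/K2 + [H⁺]²/(K1K2)) = 1 / (1 + 10^+3.34 + 10^+2.78)
   = 1 / (1 + 2187.8 + 602.56) = 1/2791.3 = 0.0003583
[CO3²⁻] = α₂ × DIC = 0.0003583 × 3.07 = 0.00110 mmol/L = 1.10 μmol/L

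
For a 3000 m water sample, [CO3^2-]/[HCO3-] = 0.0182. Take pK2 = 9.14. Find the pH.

pH = 7.40

From K2 = [H⁺][CO3^2-]/[HCO3-]:  pH = pK2 + log₁₀([CO3^2-]/[HCO3-])
log₁₀(0.0182) = -1.740
pH = 9.14 + (-1.740) = 7.40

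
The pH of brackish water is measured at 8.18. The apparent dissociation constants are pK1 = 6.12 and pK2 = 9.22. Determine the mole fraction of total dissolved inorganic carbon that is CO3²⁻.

α₂ = 0.0829

α₂ = 1 / (1 + [H⁺]/K2 + [H⁺]²/(K1K2)) = 1 / (1 + 10^+1.04 + 10^-1.02)
   = 1 / (1 + 10.965 + 0.095499) = 1/12.060 = 0.08292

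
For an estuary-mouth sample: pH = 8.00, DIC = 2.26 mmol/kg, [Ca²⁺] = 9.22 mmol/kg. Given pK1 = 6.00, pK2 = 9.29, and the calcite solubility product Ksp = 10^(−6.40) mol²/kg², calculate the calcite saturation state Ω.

α₂ = 1 / (1 + [H⁺]/K2 + [H⁺]²/(K1K2)) = 1 / (1 + 10^+1.29 + 10^-0.71)
   = 1 / (1 + 19.498 + 0.19498) = 1/20.693 = 0.04832
[CO3²⁻] = α₂ × DIC = 0.04832 × 2.26 = 0.1092 mmol/kg
Ksp = 10^(−6.40) = 3.981×10^-7
Ω = [Ca²⁺][CO3²⁻]/Ksp = (9.22×10^-3)(1.092×10^-4) / 3.981×10^-7 = 2.53

Ω = 2.53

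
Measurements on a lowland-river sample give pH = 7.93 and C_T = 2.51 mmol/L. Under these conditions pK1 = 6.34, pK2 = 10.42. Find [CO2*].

α₀ = 1 / (1 + K1/[H⁺] + K1K2/[H⁺]²) = 1 / (1 + 10^+1.59 + 10^-0.90)
   = 1 / (1 + 38.905 + 0.12589) = 1/40.030 = 0.02498
[CO2*] = α₀ × DIC = 0.02498 × 2.51 = 0.0627 mmol/L

[CO2*] = 0.0627 mmol/L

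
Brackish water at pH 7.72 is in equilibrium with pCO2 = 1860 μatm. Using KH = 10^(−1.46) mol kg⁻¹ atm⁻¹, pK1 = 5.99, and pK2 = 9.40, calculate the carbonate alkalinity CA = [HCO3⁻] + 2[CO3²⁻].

[CO2*] = KH · pCO2 = 10^(−1.46) × 1860×10^-6 = 6.449×10^-5 mol/kg
α₀ = 1/(1 + K1/[H⁺] + K1K2/[H⁺]²) = 1/(1 + 10^+1.73 + 10^+0.05) = 0.01791
DIC = [CO2*]/α₀ = 6.449×10^-5 / 0.01791 = 3.600 mmol/kg
CA = (α₁ + 2α₂)·DIC = (0.9620 + 2×0.02010) × 3.600 = 3.61 mmol/kg

CA = 3.61 mmol/kg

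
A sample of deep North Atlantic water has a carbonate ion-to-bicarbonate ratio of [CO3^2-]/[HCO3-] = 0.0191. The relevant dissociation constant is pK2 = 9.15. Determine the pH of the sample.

pH = 7.43

From K2 = [H⁺][CO3^2-]/[HCO3-]:  pH = pK2 + log₁₀([CO3^2-]/[HCO3-])
log₁₀(0.0191) = -1.719
pH = 9.15 + (-1.719) = 7.43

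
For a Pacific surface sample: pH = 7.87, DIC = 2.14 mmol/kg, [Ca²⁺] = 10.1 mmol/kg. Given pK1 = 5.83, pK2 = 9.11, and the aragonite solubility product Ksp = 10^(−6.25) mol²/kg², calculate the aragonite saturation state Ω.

α₂ = 1 / (1 + [H⁺]/K2 + [H⁺]²/(K1K2)) = 1 / (1 + 10^+1.24 + 10^-0.80)
   = 1 / (1 + 17.378 + 0.15849) = 1/18.536 = 0.05395
[CO3²⁻] = α₂ × DIC = 0.05395 × 2.14 = 0.1154 mmol/kg
Ksp = 10^(−6.25) = 5.623×10^-7
Ω = [Ca²⁺][CO3²⁻]/Ksp = (10.1×10^-3)(1.154×10^-4) / 5.623×10^-7 = 2.07

Ω = 2.07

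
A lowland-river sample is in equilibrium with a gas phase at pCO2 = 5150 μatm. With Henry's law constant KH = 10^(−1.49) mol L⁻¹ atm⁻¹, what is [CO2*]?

KH = 10^(−1.49) = 3.236×10^-2 mol L⁻¹ atm⁻¹
[CO2*] = KH · pCO2 = 3.236×10^-2 × 5150×10^-6 atm = 1.67×10^-4 mol/L

[CO2*] = 167 μmol/L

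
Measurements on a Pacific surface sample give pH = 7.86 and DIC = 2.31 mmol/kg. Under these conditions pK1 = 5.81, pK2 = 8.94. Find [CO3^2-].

[CO3²⁻] = 0.176 mmol/kg

α₂ = 1 / (1 + [H⁺]/K2 + [H⁺]²/(K1K2)) = 1 / (1 + 10^+1.08 + 10^-0.97)
   = 1 / (1 + 12.023 + 0.10715) = 1/13.130 = 0.07616
[CO3²⁻] = α₂ × DIC = 0.07616 × 2.31 = 0.176 mmol/kg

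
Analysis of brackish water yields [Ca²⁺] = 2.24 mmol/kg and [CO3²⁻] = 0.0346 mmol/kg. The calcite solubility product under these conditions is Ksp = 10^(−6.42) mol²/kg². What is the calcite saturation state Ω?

Ω = 0.204

Ksp = 10^(−6.42) = 3.802×10^-7
Ω = [Ca²⁺][CO3²⁻]/Ksp = (2.24×10^-3)(0.0346×10^-3) / 3.802×10^-7 = 0.204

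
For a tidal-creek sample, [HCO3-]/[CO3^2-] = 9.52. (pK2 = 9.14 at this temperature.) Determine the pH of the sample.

From K2 = [H⁺][CO3^2-]/[HCO3-]:  pH = pK2 − log₁₀([HCO3-]/[CO3^2-])
log₁₀(9.52) = +0.979
pH = 9.14 − (+0.979) = 8.16

pH = 8.16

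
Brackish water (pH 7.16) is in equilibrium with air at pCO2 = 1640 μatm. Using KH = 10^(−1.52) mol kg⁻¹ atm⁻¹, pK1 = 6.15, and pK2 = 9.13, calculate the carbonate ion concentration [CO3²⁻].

[CO2*] = KH · pCO2 = 10^(−1.52) × 1640×10^-6 = 4.953×10^-5 mol/kg
α₀ = 1/(1 + K1/[H⁺] + K1K2/[H⁺]²) = 1/(1 + 10^+1.01 + 10^-0.96) = 0.08816
DIC = [CO2*]/α₀ = 4.953×10^-5 / 0.08816 = 0.5618 mmol/kg
[CO3²⁻] = α₂·DIC; α₂ = 0.009667, so [CO3²⁻] = 0.009667 × 0.5618 = 0.00543 mmol/kg = 5.43 μmol/kg

[CO3²⁻] = 5.43 μmol/kg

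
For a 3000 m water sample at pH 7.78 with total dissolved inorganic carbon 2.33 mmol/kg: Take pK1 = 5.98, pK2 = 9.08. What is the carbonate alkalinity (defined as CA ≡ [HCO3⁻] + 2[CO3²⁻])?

CA = 2.40 mmol/kg

CA = [HCO3⁻] + 2[CO3²⁻] = (α₁ + 2α₂)·DIC
At pH 7.78: [H⁺]/K1 = 10^-1.80 = 0.015849, K2/[H⁺] = 10^-1.30 = 0.050119
α₁ = 1/(1 + 0.015849 + 0.050119) = 1/1.0660 = 0.9381; α₂ = α₁·K2/[H⁺] = 0.04702
α₁ + 2α₂ = 1.0321
CA = 1.0321 × 2.33 = 2.40 mmol/kg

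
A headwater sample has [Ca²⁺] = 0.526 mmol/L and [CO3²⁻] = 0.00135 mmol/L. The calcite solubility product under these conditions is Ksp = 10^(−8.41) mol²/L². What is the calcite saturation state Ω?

Ω = 0.183

Ksp = 10^(−8.41) = 3.890×10^-9
Ω = [Ca²⁺][CO3²⁻]/Ksp = (0.526×10^-3)(0.00135×10^-3) / 3.890×10^-9 = 0.183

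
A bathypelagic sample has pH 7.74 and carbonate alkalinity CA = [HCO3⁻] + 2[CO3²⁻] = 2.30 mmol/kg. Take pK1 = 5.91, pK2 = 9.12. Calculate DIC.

CA = [HCO3⁻] + 2[CO3²⁻] = (α₁ + 2α₂)·DIC
At pH 7.74: [H⁺]/K1 = 10^-1.83 = 0.014791, K2/[H⁺] = 10^-1.38 = 0.041687
α₁ = 1/(1 + 0.014791 + 0.041687) = 1/1.0565 = 0.9465; α₂ = α₁·K2/[H⁺] = 0.03946
α₁ + 2α₂ = 1.0255
DIC = CA / (α₁ + 2α₂) = 2.30 / 1.0255 = 2.24 mmol/kg

DIC = 2.24 mmol/kg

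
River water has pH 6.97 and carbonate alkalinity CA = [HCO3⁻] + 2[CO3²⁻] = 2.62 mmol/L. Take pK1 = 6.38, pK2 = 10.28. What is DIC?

DIC = 3.29 mmol/L

CA = [HCO3⁻] + 2[CO3²⁻] = (α₁ + 2α₂)·DIC
At pH 6.97: [H⁺]/K1 = 10^-0.59 = 0.25704, K2/[H⁺] = 10^-3.31 = 0.00048978
α₁ = 1/(1 + 0.25704 + 0.00048978) = 1/1.2575 = 0.7952; α₂ = α₁·K2/[H⁺] = 0.0003895
α₁ + 2α₂ = 0.7960
DIC = CA / (α₁ + 2α₂) = 2.62 / 0.7960 = 3.29 mmol/L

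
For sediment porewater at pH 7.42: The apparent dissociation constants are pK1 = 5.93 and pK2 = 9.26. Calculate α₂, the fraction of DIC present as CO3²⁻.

α₂ = 1 / (1 + [H⁺]/K2 + [H⁺]²/(K1K2)) = 1 / (1 + 10^+1.84 + 10^+0.35)
   = 1 / (1 + 69.183 + 2.2387) = 1/72.422 = 0.01381

α₂ = 0.0138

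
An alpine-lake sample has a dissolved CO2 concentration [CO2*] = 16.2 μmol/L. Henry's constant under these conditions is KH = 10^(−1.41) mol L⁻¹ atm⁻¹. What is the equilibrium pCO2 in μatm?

pCO2 = 416 μatm

KH = 10^(−1.41) = 3.890×10^-2 mol L⁻¹ atm⁻¹
pCO2 = [CO2*]/KH = 16.2×10^-6 / 3.890×10^-2 = 4.16×10^-4 atm = 416 μatm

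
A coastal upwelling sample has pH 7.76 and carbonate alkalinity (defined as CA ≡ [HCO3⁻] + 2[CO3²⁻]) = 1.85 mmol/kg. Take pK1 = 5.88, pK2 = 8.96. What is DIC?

DIC = 1.77 mmol/kg

CA = [HCO3⁻] + 2[CO3²⁻] = (α₁ + 2α₂)·DIC
At pH 7.76: [H⁺]/K1 = 10^-1.88 = 0.013183, K2/[H⁺] = 10^-1.20 = 0.063096
α₁ = 1/(1 + 0.013183 + 0.063096) = 1/1.0763 = 0.9291; α₂ = α₁·K2/[H⁺] = 0.05862
α₁ + 2α₂ = 1.0464
DIC = CA / (α₁ + 2α₂) = 1.85 / 1.0464 = 1.77 mmol/kg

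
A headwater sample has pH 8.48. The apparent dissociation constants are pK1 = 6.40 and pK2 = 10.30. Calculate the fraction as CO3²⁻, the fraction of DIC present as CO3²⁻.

α₂ = 1 / (1 + [H⁺]/K2 + [H⁺]²/(K1K2)) = 1 / (1 + 10^+1.82 + 10^-0.26)
   = 1 / (1 + 66.069 + 0.54954) = 1/67.619 = 0.01479

α₂ = 0.0148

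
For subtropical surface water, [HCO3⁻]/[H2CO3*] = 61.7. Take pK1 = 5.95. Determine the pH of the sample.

pH = 7.74

From K1 = [H⁺][HCO3⁻]/[H2CO3*]:  pH = pK1 + log₁₀([HCO3⁻]/[H2CO3*])
log₁₀(61.7) = +1.790
pH = 5.95 + (+1.790) = 7.74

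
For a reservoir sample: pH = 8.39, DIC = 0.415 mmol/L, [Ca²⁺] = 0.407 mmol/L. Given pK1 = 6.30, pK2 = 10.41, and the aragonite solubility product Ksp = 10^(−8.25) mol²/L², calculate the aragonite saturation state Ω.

α₂ = 1 / (1 + [H⁺]/K2 + [H⁺]²/(K1K2)) = 1 / (1 + 10^+2.02 + 10^-0.07)
   = 1 / (1 + 104.71 + 0.85114) = 1/106.56 = 0.009384
[CO3²⁻] = α₂ × DIC = 0.009384 × 0.415 = 0.003894 mmol/L = 3.894 μmol/L
Ksp = 10^(−8.25) = 5.623×10^-9
Ω = [Ca²⁺][CO3²⁻]/Ksp = (0.407×10^-3)(3.894×10^-6) / 5.623×10^-9 = 0.282

Ω = 0.282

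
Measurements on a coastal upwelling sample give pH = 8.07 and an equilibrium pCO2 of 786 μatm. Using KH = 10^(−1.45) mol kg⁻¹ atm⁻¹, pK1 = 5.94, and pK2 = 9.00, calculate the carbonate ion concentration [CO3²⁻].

[CO2*] = KH · pCO2 = 10^(−1.45) × 786×10^-6 = 2.789×10^-5 mol/kg
α₀ = 1/(1 + K1/[H⁺] + K1K2/[H⁺]²) = 1/(1 + 10^+2.13 + 10^+1.20) = 0.006590
DIC = [CO2*]/α₀ = 2.789×10^-5 / 0.006590 = 4.232 mmol/kg
[CO3²⁻] = α₂·DIC; α₂ = 0.1044, so [CO3²⁻] = 0.1044 × 4.232 = 0.442 mmol/kg

[CO3²⁻] = 0.442 mmol/kg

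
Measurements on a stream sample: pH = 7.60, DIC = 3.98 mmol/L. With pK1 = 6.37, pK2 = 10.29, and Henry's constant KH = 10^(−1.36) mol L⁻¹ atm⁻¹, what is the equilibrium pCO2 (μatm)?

α₀ = 1 / (1 + K1/[H⁺] + K1K2/[H⁺]²) = 1 / (1 + 10^+1.23 + 10^-1.46)
   = 1 / (1 + 16.982 + 0.034674) = 1/18.017 = 0.05550
[CO2*] = α₀ × DIC = 0.05550 × 3.98 = 0.2209 mmol/L
pCO2 = [CO2*]/KH = 2.209×10^-4 / 4.365×10^-2 = 5060 μatm

pCO2 = 5060 μatm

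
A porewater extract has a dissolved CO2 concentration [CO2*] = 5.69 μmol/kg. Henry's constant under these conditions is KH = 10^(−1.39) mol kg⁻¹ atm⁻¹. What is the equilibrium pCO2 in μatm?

pCO2 = 140 μatm

KH = 10^(−1.39) = 4.074×10^-2 mol kg⁻¹ atm⁻¹
pCO2 = [CO2*]/KH = 5.69×10^-6 / 4.074×10^-2 = 1.40×10^-4 atm = 140 μatm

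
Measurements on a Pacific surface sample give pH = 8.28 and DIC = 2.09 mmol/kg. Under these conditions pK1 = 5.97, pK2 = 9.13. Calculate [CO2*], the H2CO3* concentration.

[CO2*] = 8.93 μmol/kg

α₀ = 1 / (1 + K1/[H⁺] + K1K2/[H⁺]²) = 1 / (1 + 10^+2.31 + 10^+1.46)
   = 1 / (1 + 204.17 + 28.840) = 1/234.01 = 0.004273
[CO2*] = α₀ × DIC = 0.004273 × 2.09 = 0.00893 mmol/kg = 8.93 μmol/kg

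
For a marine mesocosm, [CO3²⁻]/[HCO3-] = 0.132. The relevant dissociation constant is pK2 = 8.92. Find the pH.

pH = 8.04

From K2 = [H⁺][CO3²⁻]/[HCO3-]:  pH = pK2 + log₁₀([CO3²⁻]/[HCO3-])
log₁₀(0.132) = -0.879
pH = 8.92 + (-0.879) = 8.04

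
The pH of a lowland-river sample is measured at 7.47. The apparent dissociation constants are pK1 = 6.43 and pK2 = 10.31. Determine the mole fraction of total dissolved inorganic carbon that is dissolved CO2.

α₀ = 1 / (1 + K1/[H⁺] + K1K2/[H⁺]²) = 1 / (1 + 10^+1.04 + 10^-1.80)
   = 1 / (1 + 10.965 + 0.015849) = 1/11.981 = 0.08347

α₀ = 0.0835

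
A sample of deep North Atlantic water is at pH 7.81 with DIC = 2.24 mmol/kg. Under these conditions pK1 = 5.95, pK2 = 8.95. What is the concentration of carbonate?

[CO3²⁻] = 0.149 mmol/kg

α₂ = 1 / (1 + [H⁺]/K2 + [H⁺]²/(K1K2)) = 1 / (1 + 10^+1.14 + 10^-0.72)
   = 1 / (1 + 13.804 + 0.19055) = 1/14.994 = 0.06669
[CO3²⁻] = α₂ × DIC = 0.06669 × 2.24 = 0.149 mmol/kg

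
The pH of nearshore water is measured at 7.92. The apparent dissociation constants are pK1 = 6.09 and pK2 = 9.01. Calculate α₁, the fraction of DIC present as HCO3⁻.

α₁ = 0.912

α₁ = 1 / (1 + [H⁺]/K1 + K2/[H⁺]) = 1 / (1 + 10^-1.83 + 10^-1.09)
   = 1 / (1 + 0.014791 + 0.081283) = 1/1.0961 = 0.9123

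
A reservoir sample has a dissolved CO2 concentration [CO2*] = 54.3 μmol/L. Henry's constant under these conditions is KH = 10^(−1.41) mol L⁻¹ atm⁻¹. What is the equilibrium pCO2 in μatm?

KH = 10^(−1.41) = 3.890×10^-2 mol L⁻¹ atm⁻¹
pCO2 = [CO2*]/KH = 54.3×10^-6 / 3.890×10^-2 = 1.40×10^-3 atm = 1400 μatm

pCO2 = 1400 μatm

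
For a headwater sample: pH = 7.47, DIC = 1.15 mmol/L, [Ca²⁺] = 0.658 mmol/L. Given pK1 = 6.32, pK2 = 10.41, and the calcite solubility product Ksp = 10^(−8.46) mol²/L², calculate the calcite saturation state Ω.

Ω = 0.234

α₂ = 1 / (1 + [H⁺]/K2 + [H⁺]²/(K1K2)) = 1 / (1 + 10^+2.94 + 10^+1.79)
   = 1 / (1 + 870.96 + 61.660) = 1/933.62 = 0.001071
[CO3²⁻] = α₂ × DIC = 0.001071 × 1.15 = 0.001232 mmol/L = 1.232 μmol/L
Ksp = 10^(−8.46) = 3.467×10^-9
Ω = [Ca²⁺][CO3²⁻]/Ksp = (0.658×10^-3)(1.232×10^-6) / 3.467×10^-9 = 0.234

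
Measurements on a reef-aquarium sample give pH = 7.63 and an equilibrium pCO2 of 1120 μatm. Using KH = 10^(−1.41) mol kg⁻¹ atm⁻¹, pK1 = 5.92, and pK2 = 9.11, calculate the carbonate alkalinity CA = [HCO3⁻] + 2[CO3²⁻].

[CO2*] = KH · pCO2 = 10^(−1.41) × 1120×10^-6 = 4.357×10^-5 mol/kg
α₀ = 1/(1 + K1/[H⁺] + K1K2/[H⁺]²) = 1/(1 + 10^+1.71 + 10^+0.23) = 0.01852
DIC = [CO2*]/α₀ = 4.357×10^-5 / 0.01852 = 2.352 mmol/kg
CA = (α₁ + 2α₂)·DIC = (0.9500 + 2×0.03146) × 2.352 = 2.38 mmol/kg

CA = 2.38 mmol/kg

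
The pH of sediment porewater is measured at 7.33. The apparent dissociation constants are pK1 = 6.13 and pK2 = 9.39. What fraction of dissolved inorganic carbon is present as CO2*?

α₀ = 1 / (1 + K1/[H⁺] + K1K2/[H⁺]²) = 1 / (1 + 10^+1.20 + 10^-0.86)
   = 1 / (1 + 15.849 + 0.13804) = 1/16.987 = 0.05887

α₀ = 0.0589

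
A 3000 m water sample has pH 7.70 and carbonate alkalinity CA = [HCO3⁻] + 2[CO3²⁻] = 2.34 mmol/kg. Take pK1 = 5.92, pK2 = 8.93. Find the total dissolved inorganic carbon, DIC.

CA = [HCO3⁻] + 2[CO3²⁻] = (α₁ + 2α₂)·DIC
At pH 7.70: [H⁺]/K1 = 10^-1.78 = 0.016596, K2/[H⁺] = 10^-1.23 = 0.058884
α₁ = 1/(1 + 0.016596 + 0.058884) = 1/1.0755 = 0.9298; α₂ = α₁·K2/[H⁺] = 0.05475
α₁ + 2α₂ = 1.0393
DIC = CA / (α₁ + 2α₂) = 2.34 / 1.0393 = 2.25 mmol/kg

DIC = 2.25 mmol/kg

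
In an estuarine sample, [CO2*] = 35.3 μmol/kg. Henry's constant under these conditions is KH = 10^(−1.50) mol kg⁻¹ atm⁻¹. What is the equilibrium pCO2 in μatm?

pCO2 = 1120 μatm

KH = 10^(−1.50) = 3.162×10^-2 mol kg⁻¹ atm⁻¹
pCO2 = [CO2*]/KH = 35.3×10^-6 / 3.162×10^-2 = 1.12×10^-3 atm = 1120 μatm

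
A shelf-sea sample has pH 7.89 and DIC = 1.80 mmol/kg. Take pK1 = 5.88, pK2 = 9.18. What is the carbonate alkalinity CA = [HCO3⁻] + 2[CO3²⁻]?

CA = [HCO3⁻] + 2[CO3²⁻] = (α₁ + 2α₂)·DIC
At pH 7.89: [H⁺]/K1 = 10^-2.01 = 0.0097724, K2/[H⁺] = 10^-1.29 = 0.051286
α₁ = 1/(1 + 0.0097724 + 0.051286) = 1/1.0611 = 0.9425; α₂ = α₁·K2/[H⁺] = 0.04833
α₁ + 2α₂ = 1.0391
CA = 1.0391 × 1.80 = 1.87 mmol/kg

CA = 1.87 mmol/kg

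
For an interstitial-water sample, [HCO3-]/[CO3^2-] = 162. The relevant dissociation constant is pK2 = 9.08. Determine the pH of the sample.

pH = 6.87

From K2 = [H⁺][CO3^2-]/[HCO3-]:  pH = pK2 − log₁₀([HCO3-]/[CO3^2-])
log₁₀(162) = +2.210
pH = 9.08 − (+2.210) = 6.87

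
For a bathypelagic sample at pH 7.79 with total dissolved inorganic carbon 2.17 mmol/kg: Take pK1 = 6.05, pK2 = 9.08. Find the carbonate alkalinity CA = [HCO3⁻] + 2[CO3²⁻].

CA = 2.24 mmol/kg

CA = [HCO3⁻] + 2[CO3²⁻] = (α₁ + 2α₂)·DIC
At pH 7.79: [H⁺]/K1 = 10^-1.74 = 0.018197, K2/[H⁺] = 10^-1.29 = 0.051286
α₁ = 1/(1 + 0.018197 + 0.051286) = 1/1.0695 = 0.9350; α₂ = α₁·K2/[H⁺] = 0.04795
α₁ + 2α₂ = 1.0309
CA = 1.0309 × 2.17 = 2.24 mmol/kg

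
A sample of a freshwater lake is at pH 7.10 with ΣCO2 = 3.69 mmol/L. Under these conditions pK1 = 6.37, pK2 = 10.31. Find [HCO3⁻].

[HCO3⁻] = 3.11 mmol/L

α₁ = 1 / (1 + [H⁺]/K1 + K2/[H⁺]) = 1 / (1 + 10^-0.73 + 10^-3.21)
   = 1 / (1 + 0.18621 + 0.00061660) = 1/1.1868 = 0.8426
[HCO3⁻] = α₁ × DIC = 0.8426 × 3.69 = 3.11 mmol/L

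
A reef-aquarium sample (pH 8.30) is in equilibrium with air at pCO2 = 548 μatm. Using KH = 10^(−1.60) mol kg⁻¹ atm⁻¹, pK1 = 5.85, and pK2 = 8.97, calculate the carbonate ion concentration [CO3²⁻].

[CO2*] = KH · pCO2 = 10^(−1.60) × 548×10^-6 = 1.377×10^-5 mol/kg
α₀ = 1/(1 + K1/[H⁺] + K1K2/[H⁺]²) = 1/(1 + 10^+2.45 + 10^+1.78) = 0.002915
DIC = [CO2*]/α₀ = 1.377×10^-5 / 0.002915 = 4.723 mmol/kg
[CO3²⁻] = α₂·DIC; α₂ = 0.1756, so [CO3²⁻] = 0.1756 × 4.723 = 0.829 mmol/kg

[CO3²⁻] = 0.829 mmol/kg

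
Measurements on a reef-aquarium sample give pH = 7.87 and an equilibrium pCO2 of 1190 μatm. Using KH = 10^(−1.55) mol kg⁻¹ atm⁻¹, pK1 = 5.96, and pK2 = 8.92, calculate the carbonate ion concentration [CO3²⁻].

[CO2*] = KH · pCO2 = 10^(−1.55) × 1190×10^-6 = 3.354×10^-5 mol/kg
α₀ = 1/(1 + K1/[H⁺] + K1K2/[H⁺]²) = 1/(1 + 10^+1.91 + 10^+0.86) = 0.01117
DIC = [CO2*]/α₀ = 3.354×10^-5 / 0.01117 = 3.003 mmol/kg
[CO3²⁻] = α₂·DIC; α₂ = 0.08092, so [CO3²⁻] = 0.08092 × 3.003 = 0.243 mmol/kg

[CO3²⁻] = 0.243 mmol/kg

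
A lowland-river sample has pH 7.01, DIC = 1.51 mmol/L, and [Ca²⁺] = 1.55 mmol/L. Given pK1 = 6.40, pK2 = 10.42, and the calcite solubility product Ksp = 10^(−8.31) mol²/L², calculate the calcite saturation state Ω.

Ω = 0.149

α₂ = 1 / (1 + [H⁺]/K2 + [H⁺]²/(K1K2)) = 1 / (1 + 10^+3.41 + 10^+2.80)
   = 1 / (1 + 2570.4 + 630.96) = 1/3202.4 = 0.0003123
[CO3²⁻] = α₂ × DIC = 0.0003123 × 1.51 = 0.0004715 mmol/L = 0.4715 μmol/L
Ksp = 10^(−8.31) = 4.898×10^-9
Ω = [Ca²⁺][CO3²⁻]/Ksp = (1.55×10^-3)(4.715×10^-7) / 4.898×10^-9 = 0.149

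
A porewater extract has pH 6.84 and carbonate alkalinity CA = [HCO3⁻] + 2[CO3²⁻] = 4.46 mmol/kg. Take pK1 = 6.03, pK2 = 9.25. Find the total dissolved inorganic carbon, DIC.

DIC = 5.13 mmol/kg

CA = [HCO3⁻] + 2[CO3²⁻] = (α₁ + 2α₂)·DIC
At pH 6.84: [H⁺]/K1 = 10^-0.81 = 0.15488, K2/[H⁺] = 10^-2.41 = 0.0038905
α₁ = 1/(1 + 0.15488 + 0.0038905) = 1/1.1588 = 0.8630; α₂ = α₁·K2/[H⁺] = 0.003357
α₁ + 2α₂ = 0.8697
DIC = CA / (α₁ + 2α₂) = 4.46 / 0.8697 = 5.13 mmol/kg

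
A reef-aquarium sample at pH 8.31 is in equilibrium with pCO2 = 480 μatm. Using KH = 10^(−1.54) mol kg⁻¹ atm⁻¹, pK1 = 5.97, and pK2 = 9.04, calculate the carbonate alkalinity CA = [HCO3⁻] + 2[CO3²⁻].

[CO2*] = KH · pCO2 = 10^(−1.54) × 480×10^-6 = 1.384×10^-5 mol/kg
α₀ = 1/(1 + K1/[H⁺] + K1K2/[H⁺]²) = 1/(1 + 10^+2.34 + 10^+1.61) = 0.003839
DIC = [CO2*]/α₀ = 1.384×10^-5 / 0.003839 = 3.606 mmol/kg
CA = (α₁ + 2α₂)·DIC = (0.8398 + 2×0.1564) × 3.606 = 4.16 mmol/kg

CA = 4.16 mmol/kg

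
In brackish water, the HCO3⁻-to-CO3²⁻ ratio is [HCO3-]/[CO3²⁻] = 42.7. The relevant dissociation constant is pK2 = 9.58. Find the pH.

pH = 7.95

From K2 = [H⁺][CO3²⁻]/[HCO3-]:  pH = pK2 − log₁₀([HCO3-]/[CO3²⁻])
log₁₀(42.7) = +1.630
pH = 9.58 − (+1.630) = 7.95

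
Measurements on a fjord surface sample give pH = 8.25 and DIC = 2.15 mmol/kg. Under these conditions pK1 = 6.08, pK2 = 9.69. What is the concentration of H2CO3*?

α₀ = 1 / (1 + K1/[H⁺] + K1K2/[H⁺]²) = 1 / (1 + 10^+2.17 + 10^+0.73)
   = 1 / (1 + 147.91 + 5.3703) = 1/154.28 = 0.006482
[CO2*] = α₀ × DIC = 0.006482 × 2.15 = 0.0139 mmol/kg = 13.9 μmol/kg

[CO2*] = 13.9 μmol/kg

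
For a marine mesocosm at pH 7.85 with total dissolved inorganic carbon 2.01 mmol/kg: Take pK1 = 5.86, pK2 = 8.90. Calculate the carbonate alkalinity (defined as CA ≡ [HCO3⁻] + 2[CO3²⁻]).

CA = [HCO3⁻] + 2[CO3²⁻] = (α₁ + 2α₂)·DIC
At pH 7.85: [H⁺]/K1 = 10^-1.99 = 0.010233, K2/[H⁺] = 10^-1.05 = 0.089125
α₁ = 1/(1 + 0.010233 + 0.089125) = 1/1.0994 = 0.9096; α₂ = α₁·K2/[H⁺] = 0.08107
α₁ + 2α₂ = 1.0718
CA = 1.0718 × 2.01 = 2.15 mmol/kg

CA = 2.15 mmol/kg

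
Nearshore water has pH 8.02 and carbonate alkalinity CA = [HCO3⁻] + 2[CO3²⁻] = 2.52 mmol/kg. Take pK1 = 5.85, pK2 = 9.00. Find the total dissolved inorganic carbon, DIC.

DIC = 2.32 mmol/kg

CA = [HCO3⁻] + 2[CO3²⁻] = (α₁ + 2α₂)·DIC
At pH 8.02: [H⁺]/K1 = 10^-2.17 = 0.0067608, K2/[H⁺] = 10^-0.98 = 0.10471
α₁ = 1/(1 + 0.0067608 + 0.10471) = 1/1.1115 = 0.8997; α₂ = α₁·K2/[H⁺] = 0.09421
α₁ + 2α₂ = 1.0881
DIC = CA / (α₁ + 2α₂) = 2.52 / 1.0881 = 2.32 mmol/kg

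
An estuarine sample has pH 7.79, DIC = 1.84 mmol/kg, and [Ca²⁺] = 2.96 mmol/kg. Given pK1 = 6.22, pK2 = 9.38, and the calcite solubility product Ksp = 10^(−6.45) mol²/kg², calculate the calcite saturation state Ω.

Ω = 0.375

α₂ = 1 / (1 + [H⁺]/K2 + [H⁺]²/(K1K2)) = 1 / (1 + 10^+1.59 + 10^+0.02)
   = 1 / (1 + 38.905 + 1.0471) = 1/40.952 = 0.02442
[CO3²⁻] = α₂ × DIC = 0.02442 × 1.84 = 0.04493 mmol/kg
Ksp = 10^(−6.45) = 3.548×10^-7
Ω = [Ca²⁺][CO3²⁻]/Ksp = (2.96×10^-3)(4.493×10^-5) / 3.548×10^-7 = 0.375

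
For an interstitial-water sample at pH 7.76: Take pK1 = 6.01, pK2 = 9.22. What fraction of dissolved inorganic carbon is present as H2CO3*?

α₀ = 0.0169

α₀ = 1 / (1 + K1/[H⁺] + K1K2/[H⁺]²) = 1 / (1 + 10^+1.75 + 10^+0.29)
   = 1 / (1 + 56.234 + 1.9498) = 1/59.184 = 0.01690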